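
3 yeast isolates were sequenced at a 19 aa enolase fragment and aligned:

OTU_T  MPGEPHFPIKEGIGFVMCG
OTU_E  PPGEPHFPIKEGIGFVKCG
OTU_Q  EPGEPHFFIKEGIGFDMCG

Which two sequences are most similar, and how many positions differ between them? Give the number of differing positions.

Pairwise Hamming distances:
  OTU_T vs OTU_E: 2
  OTU_T vs OTU_Q: 3
  OTU_E vs OTU_Q: 4
The smallest is 2, between OTU_T and OTU_E.

2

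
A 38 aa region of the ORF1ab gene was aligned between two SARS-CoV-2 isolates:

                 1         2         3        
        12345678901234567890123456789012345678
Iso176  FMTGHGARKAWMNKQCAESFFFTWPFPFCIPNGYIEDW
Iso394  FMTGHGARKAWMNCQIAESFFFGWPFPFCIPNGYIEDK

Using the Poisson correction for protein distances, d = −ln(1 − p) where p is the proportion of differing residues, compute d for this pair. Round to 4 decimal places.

Differing sites — 14:K/C; 16:C/I; 23:T/G; 38:W/K.
p = 4/38 = 0.105263.
d = −ln(1 − 0.105263) = −ln(0.894737) = 0.1112.

0.1112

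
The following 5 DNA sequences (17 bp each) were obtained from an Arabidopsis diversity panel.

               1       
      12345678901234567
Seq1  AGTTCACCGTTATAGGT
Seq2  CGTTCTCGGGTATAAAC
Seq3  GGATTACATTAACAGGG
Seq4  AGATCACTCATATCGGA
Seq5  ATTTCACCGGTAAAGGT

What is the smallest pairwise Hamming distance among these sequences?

Pairwise Hamming distances:
  Seq1 vs Seq2: 7
  Seq1 vs Seq3: 8
  Seq1 vs Seq4: 6
  Seq1 vs Seq5: 3
  Seq2 vs Seq3: 12
  Seq2 vs Seq4: 10
  Seq2 vs Seq5: 8
  Seq3 vs Seq4: 9
  Seq3 vs Seq5: 10
  Seq4 vs Seq5: 8
The smallest is 3, between Seq1 and Seq5.

3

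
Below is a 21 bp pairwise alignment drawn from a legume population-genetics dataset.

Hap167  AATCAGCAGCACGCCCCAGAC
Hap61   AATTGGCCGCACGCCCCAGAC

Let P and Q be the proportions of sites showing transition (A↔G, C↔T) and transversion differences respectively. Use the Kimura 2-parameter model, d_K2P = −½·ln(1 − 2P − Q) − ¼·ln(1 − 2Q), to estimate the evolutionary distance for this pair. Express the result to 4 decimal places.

0.1610

Mismatches occur at site 4 (C→T, transition), site 5 (A→G, transition), site 8 (A→C, transversion).
Of the 3 differences, 2 transitions and 1 transversion over 21 sites: P = 2/21 = 0.095238, Q = 1/21 = 0.047619.
d = −0.5·ln(0.761905) − 0.25·ln(0.904762) = −0.5·(-0.271933) − 0.25·(-0.100083) = 0.1610.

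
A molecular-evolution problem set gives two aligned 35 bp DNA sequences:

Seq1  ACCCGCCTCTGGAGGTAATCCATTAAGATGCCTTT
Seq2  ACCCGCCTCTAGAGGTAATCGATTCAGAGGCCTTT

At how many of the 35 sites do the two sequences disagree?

4

The sequences differ at positions 11 (G/A), 21 (C/G), 25 (A/C), 29 (T/G).
That gives 4 mismatches out of 35 aligned sites, so the Hamming distance is 4.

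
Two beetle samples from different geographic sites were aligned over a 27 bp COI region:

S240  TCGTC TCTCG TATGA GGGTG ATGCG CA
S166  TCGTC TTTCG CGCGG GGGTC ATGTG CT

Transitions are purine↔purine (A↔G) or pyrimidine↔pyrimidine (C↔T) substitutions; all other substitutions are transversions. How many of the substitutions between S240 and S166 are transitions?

6

Differing sites — 7:C/T (Ti); 11:T/C (Ti); 12:A/G (Ti); 13:T/C (Ti); 15:A/G (Ti); 20:G/C (Tv); 24:C/T (Ti); 27:A/T (Tv).
Of the 8 differences, 6 transitions and 2 transversions, so the answer is 6.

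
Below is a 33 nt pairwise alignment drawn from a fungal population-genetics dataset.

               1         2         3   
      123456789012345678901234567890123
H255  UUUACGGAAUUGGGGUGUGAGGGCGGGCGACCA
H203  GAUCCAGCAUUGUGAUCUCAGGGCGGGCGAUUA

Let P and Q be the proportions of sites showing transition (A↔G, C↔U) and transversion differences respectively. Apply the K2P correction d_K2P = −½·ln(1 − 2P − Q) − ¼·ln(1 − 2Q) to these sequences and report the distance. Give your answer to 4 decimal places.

0.4411

Differing sites — 1:U/G (Tv); 2:U/A (Tv); 4:A/C (Tv); 6:G/A (Ti); 8:A/C (Tv); 13:G/U (Tv); 15:G/A (Ti); 17:G/C (Tv); 19:G/C (Tv); 31:C/U (Ti); 32:C/U (Ti).
Of the 11 differences, 4 transitions and 7 transversions over 33 sites: P = 4/33 = 0.121212, Q = 7/33 = 0.212121.
d = −0.5·ln(0.545455) − 0.25·ln(0.575758) = −0.5·(-0.606135) − 0.25·(-0.552068) = 0.4411.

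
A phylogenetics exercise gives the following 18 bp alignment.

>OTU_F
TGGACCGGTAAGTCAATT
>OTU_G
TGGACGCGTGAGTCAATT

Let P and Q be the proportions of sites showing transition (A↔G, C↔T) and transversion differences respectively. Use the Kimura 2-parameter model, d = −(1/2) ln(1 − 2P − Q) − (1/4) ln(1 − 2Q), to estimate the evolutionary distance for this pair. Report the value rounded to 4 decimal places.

Mismatches occur at site 6 (C/G, transversion), site 7 (G/C, transversion), site 10 (A/G, transition).
Of the 3 differences, 1 transition and 2 transversions over 18 sites: P = 1/18 = 0.055556, Q = 2/18 = 0.111111.
d = −0.5·ln(0.777777) − 0.25·ln(0.777778) = −0.5·(-0.251315) − 0.25·(-0.251314) = 0.1885.

0.1885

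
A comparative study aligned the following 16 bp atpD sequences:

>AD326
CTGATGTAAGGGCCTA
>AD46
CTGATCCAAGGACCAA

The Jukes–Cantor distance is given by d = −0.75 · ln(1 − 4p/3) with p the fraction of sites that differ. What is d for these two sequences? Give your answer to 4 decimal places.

0.3041

Mismatches occur at site 6 (G→C), site 7 (T→C), site 12 (G→A), site 15 (T→A).
p = 4/16 = 0.250000.
d = −0.75 · ln(1 − (4/3)·0.250000) = −0.75 · ln(0.666667) = −0.75 · (-0.405465) = 0.3041.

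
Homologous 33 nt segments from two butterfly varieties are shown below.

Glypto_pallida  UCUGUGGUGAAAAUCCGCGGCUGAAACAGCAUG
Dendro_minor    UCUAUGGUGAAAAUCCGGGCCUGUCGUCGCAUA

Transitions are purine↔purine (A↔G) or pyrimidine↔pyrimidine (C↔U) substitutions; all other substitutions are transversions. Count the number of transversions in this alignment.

5

Differing sites — 4:G/A (Ti); 18:C/G (Tv); 20:G/C (Tv); 24:A/U (Tv); 25:A/C (Tv); 26:A/G (Ti); 27:C/U (Ti); 28:A/C (Tv); 33:G/A (Ti).
Of the 9 differences, 4 transitions and 5 transversions, so the answer is 5.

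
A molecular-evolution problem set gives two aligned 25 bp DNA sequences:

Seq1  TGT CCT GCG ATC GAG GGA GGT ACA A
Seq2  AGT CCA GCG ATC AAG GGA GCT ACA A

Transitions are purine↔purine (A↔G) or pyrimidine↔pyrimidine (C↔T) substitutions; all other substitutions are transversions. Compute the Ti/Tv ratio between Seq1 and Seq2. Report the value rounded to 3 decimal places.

0.333

Mismatches occur at site 1 (T→A, transversion), site 6 (T→A, transversion), site 13 (G→A, transition), site 20 (G→C, transversion).
Of the 4 differences, 1 transition and 3 transversions, so Ti/Tv = 1/3 = 0.333.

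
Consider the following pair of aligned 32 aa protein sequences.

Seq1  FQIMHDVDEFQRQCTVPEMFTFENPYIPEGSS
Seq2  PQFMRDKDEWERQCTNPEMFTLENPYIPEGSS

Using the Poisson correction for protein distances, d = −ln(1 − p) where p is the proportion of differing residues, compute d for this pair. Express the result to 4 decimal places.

0.2877

Differing sites — 1:F/P; 3:I/F; 5:H/R; 7:V/K; 10:F/W; 11:Q/E; 16:V/N; 22:F/L.
p = 8/32 = 0.250000.
d = −ln(1 − 0.250000) = −ln(0.750000) = 0.2877.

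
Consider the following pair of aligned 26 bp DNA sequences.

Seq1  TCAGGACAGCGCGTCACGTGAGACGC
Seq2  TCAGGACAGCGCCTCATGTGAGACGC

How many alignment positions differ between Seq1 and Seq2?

The sequences differ at positions 13 (G/C), 17 (C/T).
That gives 2 mismatches out of 26 aligned sites, so the Hamming distance is 2.

2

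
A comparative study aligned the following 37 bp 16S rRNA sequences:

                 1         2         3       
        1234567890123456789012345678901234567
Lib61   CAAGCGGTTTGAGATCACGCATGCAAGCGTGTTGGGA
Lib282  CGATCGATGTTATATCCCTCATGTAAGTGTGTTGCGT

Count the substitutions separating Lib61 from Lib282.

Differing sites — 2:A/G; 4:G/T; 7:G/A; 9:T/G; 11:G/T; 13:G/T; 17:A/C; 19:G/T; 24:C/T; 28:C/T; 35:G/C; 37:A/T.
That gives 12 mismatches out of 37 aligned sites, so the Hamming distance is 12.

12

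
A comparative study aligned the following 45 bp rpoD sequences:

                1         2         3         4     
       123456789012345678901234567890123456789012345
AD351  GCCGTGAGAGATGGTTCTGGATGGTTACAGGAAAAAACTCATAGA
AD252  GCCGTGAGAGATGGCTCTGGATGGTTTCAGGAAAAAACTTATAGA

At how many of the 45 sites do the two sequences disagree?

Mismatches occur at site 15 (T/C), site 27 (A/T), site 40 (C/T).
That gives 3 mismatches out of 45 aligned sites, so the Hamming distance is 3.

3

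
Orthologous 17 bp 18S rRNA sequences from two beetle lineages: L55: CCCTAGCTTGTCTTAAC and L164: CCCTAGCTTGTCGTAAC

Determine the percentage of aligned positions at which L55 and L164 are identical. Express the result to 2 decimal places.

The sequences differ at position 13 (T/G).
16 of the 17 sites match, so the percent identity is 16/17 × 100 = 94.12%.

94.12%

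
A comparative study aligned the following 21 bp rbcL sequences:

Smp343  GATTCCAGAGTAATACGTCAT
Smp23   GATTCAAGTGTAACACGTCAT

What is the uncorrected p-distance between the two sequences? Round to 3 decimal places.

0.143

The sequences differ at positions 6 (C/A), 9 (A/T), 14 (T/C).
There are 3 differences over 21 sites, so p = 3/21 = 0.143.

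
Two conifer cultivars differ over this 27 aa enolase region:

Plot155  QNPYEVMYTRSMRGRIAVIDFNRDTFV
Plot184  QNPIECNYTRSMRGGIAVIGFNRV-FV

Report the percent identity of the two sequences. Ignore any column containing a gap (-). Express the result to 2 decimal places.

76.92%

Excluding the 1 gap column leaves 26 comparable sites.
Differing sites — 4:Y/I; 6:V/C; 7:M/N; 15:R/G; 20:D/G; 24:D/V.
20 of the 26 comparable sites match, so the percent identity is 20/26 × 100 = 76.92%.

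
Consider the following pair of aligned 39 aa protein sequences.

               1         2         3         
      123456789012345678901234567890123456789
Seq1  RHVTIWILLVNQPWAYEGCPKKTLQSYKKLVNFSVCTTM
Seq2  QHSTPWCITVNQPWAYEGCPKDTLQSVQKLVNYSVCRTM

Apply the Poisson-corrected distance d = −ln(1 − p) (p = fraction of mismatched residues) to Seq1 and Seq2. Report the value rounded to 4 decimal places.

The sequences differ at positions 1 (R/Q), 3 (V/S), 5 (I/P), 7 (I/C), 8 (L/I), 9 (L/T), 22 (K/D), 27 (Y/V), 28 (K/Q), 33 (F/Y), 37 (T/R).
p = 11/39 = 0.282051.
d = −ln(1 − 0.282051) = −ln(0.717949) = 0.3314.

0.3314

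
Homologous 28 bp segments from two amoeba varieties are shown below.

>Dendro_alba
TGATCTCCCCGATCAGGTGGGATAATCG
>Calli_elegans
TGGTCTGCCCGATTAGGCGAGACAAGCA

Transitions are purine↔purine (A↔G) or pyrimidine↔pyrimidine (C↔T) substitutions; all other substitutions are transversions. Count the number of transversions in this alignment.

2

Differing sites — 3:A/G (Ti); 7:C/G (Tv); 14:C/T (Ti); 18:T/C (Ti); 20:G/A (Ti); 23:T/C (Ti); 26:T/G (Tv); 28:G/A (Ti).
Of the 8 differences, 6 transitions and 2 transversions, so the answer is 2.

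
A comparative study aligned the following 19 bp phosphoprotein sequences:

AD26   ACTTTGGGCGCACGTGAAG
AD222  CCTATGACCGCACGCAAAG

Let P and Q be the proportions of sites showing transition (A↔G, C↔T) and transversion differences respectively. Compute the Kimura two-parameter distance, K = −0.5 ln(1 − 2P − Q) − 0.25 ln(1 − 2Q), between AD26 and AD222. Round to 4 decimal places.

Mismatches occur at site 1 (A→C, transversion), site 4 (T→A, transversion), site 7 (G→A, transition), site 8 (G→C, transversion), site 15 (T→C, transition), site 16 (G→A, transition).
Of the 6 differences, 3 transitions and 3 transversions over 19 sites: P = 3/19 = 0.157895, Q = 3/19 = 0.157895.
d = −0.5·ln(0.526315) − 0.25·ln(0.684210) = −0.5·(-0.641855) − 0.25·(-0.379490) = 0.4158.

0.4158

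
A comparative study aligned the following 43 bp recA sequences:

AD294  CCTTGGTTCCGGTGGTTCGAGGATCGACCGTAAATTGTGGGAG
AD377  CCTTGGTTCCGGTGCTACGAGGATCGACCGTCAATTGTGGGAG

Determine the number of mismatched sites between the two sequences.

The sequences differ at positions 15 (G/C), 17 (T/A), 32 (A/C).
That gives 3 mismatches out of 43 aligned sites, so the Hamming distance is 3.

3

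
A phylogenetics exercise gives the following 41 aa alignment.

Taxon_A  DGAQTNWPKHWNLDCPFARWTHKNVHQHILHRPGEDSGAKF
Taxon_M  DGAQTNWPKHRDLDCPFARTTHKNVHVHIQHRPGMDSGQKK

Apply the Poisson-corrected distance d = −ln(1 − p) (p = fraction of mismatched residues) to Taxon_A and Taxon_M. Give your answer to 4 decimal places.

The sequences differ at positions 11 (W/R), 12 (N/D), 20 (W/T), 27 (Q/V), 30 (L/Q), 35 (E/M), 39 (A/Q), 41 (F/K).
p = 8/41 = 0.195122.
d = −ln(1 − 0.195122) = −ln(0.804878) = 0.2171.

0.2171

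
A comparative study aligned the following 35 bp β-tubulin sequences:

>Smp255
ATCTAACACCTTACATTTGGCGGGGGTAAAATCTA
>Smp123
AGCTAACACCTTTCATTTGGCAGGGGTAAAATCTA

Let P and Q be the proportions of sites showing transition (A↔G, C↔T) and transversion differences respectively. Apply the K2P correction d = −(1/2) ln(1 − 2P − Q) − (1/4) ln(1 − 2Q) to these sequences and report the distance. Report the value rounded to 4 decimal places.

Differing sites — 2:T/G (Tv); 13:A/T (Tv); 22:G/A (Ti).
Of the 3 differences, 1 transition and 2 transversions over 35 sites: P = 1/35 = 0.028571, Q = 2/35 = 0.057143.
d = −0.5·ln(0.885715) − 0.25·ln(0.885714) = −0.5·(-0.121360) − 0.25·(-0.121361) = 0.0910.

0.0910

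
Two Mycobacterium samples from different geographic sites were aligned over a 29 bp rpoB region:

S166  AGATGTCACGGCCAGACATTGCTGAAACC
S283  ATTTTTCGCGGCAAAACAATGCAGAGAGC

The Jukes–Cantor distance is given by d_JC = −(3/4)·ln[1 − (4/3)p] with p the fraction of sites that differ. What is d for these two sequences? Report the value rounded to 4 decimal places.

0.4618

Differing sites — 2:G/T; 3:A/T; 5:G/T; 8:A/G; 13:C/A; 15:G/A; 19:T/A; 23:T/A; 26:A/G; 28:C/G.
p = 10/29 = 0.344828.
d = −0.75 · ln(1 − (4/3)·0.344828) = −0.75 · ln(0.540229) = −0.75 · (-0.615762) = 0.4618.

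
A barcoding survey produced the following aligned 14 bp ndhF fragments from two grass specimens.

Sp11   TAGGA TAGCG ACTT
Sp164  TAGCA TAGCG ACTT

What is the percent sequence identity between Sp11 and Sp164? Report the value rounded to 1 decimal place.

A single mismatch occurs at site 4 (G→C).
13 of the 14 sites match, so the percent identity is 13/14 × 100 = 92.9%.

92.9%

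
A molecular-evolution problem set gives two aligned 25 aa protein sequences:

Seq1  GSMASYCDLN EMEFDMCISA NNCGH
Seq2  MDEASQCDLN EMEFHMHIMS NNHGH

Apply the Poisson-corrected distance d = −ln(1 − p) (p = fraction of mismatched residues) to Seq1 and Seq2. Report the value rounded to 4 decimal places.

The sequences differ at positions 1 (G/M), 2 (S/D), 3 (M/E), 6 (Y/Q), 15 (D/H), 17 (C/H), 19 (S/M), 20 (A/S), 23 (C/H).
p = 9/25 = 0.360000.
d = −ln(1 − 0.360000) = −ln(0.640000) = 0.4463.

0.4463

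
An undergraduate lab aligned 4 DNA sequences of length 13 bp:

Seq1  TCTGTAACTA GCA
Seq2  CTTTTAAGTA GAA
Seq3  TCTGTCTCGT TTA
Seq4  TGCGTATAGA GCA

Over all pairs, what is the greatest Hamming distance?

10

Pairwise Hamming distances:
  Seq1 vs Seq2: 5
  Seq1 vs Seq3: 6
  Seq1 vs Seq4: 5
  Seq2 vs Seq3: 10
  Seq2 vs Seq4: 8
  Seq3 vs Seq4: 7
The largest is 10, between Seq2 and Seq3.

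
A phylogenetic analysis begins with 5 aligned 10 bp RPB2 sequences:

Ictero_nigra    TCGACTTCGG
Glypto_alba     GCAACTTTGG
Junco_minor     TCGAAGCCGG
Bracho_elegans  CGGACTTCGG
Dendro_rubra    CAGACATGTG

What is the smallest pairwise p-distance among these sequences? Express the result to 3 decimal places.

Pairwise Hamming distances:
  Ictero_nigra vs Glypto_alba: 3
  Ictero_nigra vs Junco_minor: 3
  Ictero_nigra vs Bracho_elegans: 2
  Ictero_nigra vs Dendro_rubra: 5
  Glypto_alba vs Junco_minor: 6
  Glypto_alba vs Bracho_elegans: 4
  Glypto_alba vs Dendro_rubra: 6
  Junco_minor vs Bracho_elegans: 5
  Junco_minor vs Dendro_rubra: 7
  Bracho_elegans vs Dendro_rubra: 4
The smallest is 2 mismatches, between Ictero_nigra and Bracho_elegans; p = 2/10 = 0.200.

0.200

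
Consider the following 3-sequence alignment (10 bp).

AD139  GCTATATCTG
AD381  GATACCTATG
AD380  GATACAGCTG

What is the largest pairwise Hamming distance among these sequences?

4

Pairwise Hamming distances:
  AD139 vs AD381: 4
  AD139 vs AD380: 3
  AD381 vs AD380: 3
The largest is 4, between AD139 and AD381.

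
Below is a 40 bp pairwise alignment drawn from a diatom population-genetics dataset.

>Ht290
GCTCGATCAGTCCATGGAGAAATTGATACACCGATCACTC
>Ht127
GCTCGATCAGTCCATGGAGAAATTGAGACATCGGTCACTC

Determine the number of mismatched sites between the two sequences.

3

The sequences differ at positions 27 (T/G), 31 (C/T), 34 (A/G).
That gives 3 mismatches out of 40 aligned sites, so the Hamming distance is 3.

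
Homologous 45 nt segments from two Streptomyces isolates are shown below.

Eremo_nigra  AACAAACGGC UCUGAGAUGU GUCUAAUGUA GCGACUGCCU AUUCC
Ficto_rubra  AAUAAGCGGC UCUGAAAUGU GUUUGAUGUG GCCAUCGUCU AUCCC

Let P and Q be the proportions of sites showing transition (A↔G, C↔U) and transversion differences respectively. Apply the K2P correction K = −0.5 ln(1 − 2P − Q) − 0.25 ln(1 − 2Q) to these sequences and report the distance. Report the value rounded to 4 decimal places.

0.3257

The sequences differ at positions 3 (C/U, transition), 6 (A/G, transition), 16 (G/A, transition), 23 (C/U, transition), 25 (A/G, transition), 30 (A/G, transition), 33 (G/C, transversion), 35 (C/U, transition), 36 (U/C, transition), 38 (C/U, transition), 43 (U/C, transition).
Of the 11 differences, 10 transitions and 1 transversion over 45 sites: P = 10/45 = 0.222222, Q = 1/45 = 0.022222.
d = −0.5·ln(0.533334) − 0.25·ln(0.955556) = −0.5·(-0.628607) − 0.25·(-0.045462) = 0.3257.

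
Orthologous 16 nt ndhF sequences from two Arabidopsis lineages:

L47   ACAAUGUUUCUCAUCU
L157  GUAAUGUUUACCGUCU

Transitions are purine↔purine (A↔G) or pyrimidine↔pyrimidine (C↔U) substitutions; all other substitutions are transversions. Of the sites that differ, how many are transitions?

The sequences differ at positions 1 (A/G, transition), 2 (C/U, transition), 10 (C/A, transversion), 11 (U/C, transition), 13 (A/G, transition).
Of the 5 differences, 4 transitions and 1 transversion, so the answer is 4.

4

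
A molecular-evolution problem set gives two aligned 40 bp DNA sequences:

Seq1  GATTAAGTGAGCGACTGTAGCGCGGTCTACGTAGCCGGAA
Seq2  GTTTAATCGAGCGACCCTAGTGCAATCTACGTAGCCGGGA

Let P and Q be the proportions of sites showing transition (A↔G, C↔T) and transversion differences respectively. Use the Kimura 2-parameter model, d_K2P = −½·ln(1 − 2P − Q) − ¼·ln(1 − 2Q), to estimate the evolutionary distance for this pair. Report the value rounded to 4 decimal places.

0.2756

Differing sites — 2:A/T (Tv); 7:G/T (Tv); 8:T/C (Ti); 16:T/C (Ti); 17:G/C (Tv); 21:C/T (Ti); 24:G/A (Ti); 25:G/A (Ti); 39:A/G (Ti).
Of the 9 differences, 6 transitions and 3 transversions over 40 sites: P = 6/40 = 0.150000, Q = 3/40 = 0.075000.
d = −0.5·ln(0.625000) − 0.25·ln(0.850000) = −0.5·(-0.470004) − 0.25·(-0.162519) = 0.2756.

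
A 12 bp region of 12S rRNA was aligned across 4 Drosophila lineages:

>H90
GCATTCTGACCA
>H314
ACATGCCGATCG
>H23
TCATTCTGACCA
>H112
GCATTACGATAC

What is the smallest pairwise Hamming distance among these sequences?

1

Pairwise Hamming distances:
  H90 vs H314: 5
  H90 vs H23: 1
  H90 vs H112: 5
  H314 vs H23: 5
  H314 vs H112: 5
  H23 vs H112: 6
The smallest is 1, between H90 and H23.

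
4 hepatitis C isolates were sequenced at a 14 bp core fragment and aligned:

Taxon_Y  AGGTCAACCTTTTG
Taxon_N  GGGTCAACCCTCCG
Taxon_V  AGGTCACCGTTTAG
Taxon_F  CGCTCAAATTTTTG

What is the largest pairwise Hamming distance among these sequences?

7

Pairwise Hamming distances:
  Taxon_Y vs Taxon_N: 4
  Taxon_Y vs Taxon_V: 3
  Taxon_Y vs Taxon_F: 4
  Taxon_N vs Taxon_V: 6
  Taxon_N vs Taxon_F: 7
  Taxon_V vs Taxon_F: 6
The largest is 7, between Taxon_N and Taxon_F.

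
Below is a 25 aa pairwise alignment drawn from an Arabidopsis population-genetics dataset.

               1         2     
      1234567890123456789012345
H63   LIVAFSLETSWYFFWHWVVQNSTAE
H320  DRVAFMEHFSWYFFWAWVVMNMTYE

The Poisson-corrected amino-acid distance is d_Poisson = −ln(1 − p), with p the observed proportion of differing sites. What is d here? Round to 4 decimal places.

The sequences differ at positions 1 (L/D), 2 (I/R), 6 (S/M), 7 (L/E), 8 (E/H), 9 (T/F), 16 (H/A), 20 (Q/M), 22 (S/M), 24 (A/Y).
p = 10/25 = 0.400000.
d = −ln(1 − 0.400000) = −ln(0.600000) = 0.5108.

0.5108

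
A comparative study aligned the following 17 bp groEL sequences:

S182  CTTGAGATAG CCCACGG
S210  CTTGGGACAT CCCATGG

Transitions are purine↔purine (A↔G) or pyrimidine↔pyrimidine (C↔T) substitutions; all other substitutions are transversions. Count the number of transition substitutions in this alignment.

The sequences differ at positions 5 (A/G, transition), 8 (T/C, transition), 10 (G/T, transversion), 15 (C/T, transition).
Of the 4 differences, 3 transitions and 1 transversion, so the answer is 3.

3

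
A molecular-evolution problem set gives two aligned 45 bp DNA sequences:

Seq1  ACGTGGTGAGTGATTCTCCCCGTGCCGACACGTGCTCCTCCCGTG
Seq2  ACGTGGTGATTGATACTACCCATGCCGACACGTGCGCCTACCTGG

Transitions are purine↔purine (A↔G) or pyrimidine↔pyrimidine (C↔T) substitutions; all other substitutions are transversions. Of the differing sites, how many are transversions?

Mismatches occur at site 10 (G/T, transversion), site 15 (T/A, transversion), site 18 (C/A, transversion), site 22 (G/A, transition), site 36 (T/G, transversion), site 40 (C/A, transversion), site 43 (G/T, transversion), site 44 (T/G, transversion).
Of the 8 differences, 1 transition and 7 transversions, so the answer is 7.

7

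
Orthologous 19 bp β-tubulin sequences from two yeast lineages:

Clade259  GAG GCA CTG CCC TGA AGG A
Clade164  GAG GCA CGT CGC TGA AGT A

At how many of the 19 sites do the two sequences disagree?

4

Differing sites — 8:T/G; 9:G/T; 11:C/G; 18:G/T.
That gives 4 mismatches out of 19 aligned sites, so the Hamming distance is 4.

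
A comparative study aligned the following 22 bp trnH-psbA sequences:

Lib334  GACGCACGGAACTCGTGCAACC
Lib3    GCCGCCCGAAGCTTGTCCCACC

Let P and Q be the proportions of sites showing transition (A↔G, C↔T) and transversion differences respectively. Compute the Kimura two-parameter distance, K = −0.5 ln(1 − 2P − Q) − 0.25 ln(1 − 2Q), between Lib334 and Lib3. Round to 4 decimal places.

0.4161

The sequences differ at positions 2 (A/C, transversion), 6 (A/C, transversion), 9 (G/A, transition), 11 (A/G, transition), 14 (C/T, transition), 17 (G/C, transversion), 19 (A/C, transversion).
Of the 7 differences, 3 transitions and 4 transversions over 22 sites: P = 3/22 = 0.136364, Q = 4/22 = 0.181818.
d = −0.5·ln(0.545454) − 0.25·ln(0.636364) = −0.5·(-0.606137) − 0.25·(-0.451985) = 0.4161.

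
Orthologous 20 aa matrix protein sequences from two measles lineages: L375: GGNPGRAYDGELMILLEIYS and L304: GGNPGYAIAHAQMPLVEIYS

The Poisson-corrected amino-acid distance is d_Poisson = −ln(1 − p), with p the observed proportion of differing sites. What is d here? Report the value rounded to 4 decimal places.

0.5108

The sequences differ at positions 6 (R/Y), 8 (Y/I), 9 (D/A), 10 (G/H), 11 (E/A), 12 (L/Q), 14 (I/P), 16 (L/V).
p = 8/20 = 0.400000.
d = −ln(1 − 0.400000) = −ln(0.600000) = 0.5108.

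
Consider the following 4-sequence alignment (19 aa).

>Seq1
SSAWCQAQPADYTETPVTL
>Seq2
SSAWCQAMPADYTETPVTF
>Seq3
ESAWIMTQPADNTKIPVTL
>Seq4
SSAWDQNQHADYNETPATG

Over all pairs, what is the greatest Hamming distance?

Pairwise Hamming distances:
  Seq1 vs Seq2: 2
  Seq1 vs Seq3: 7
  Seq1 vs Seq4: 6
  Seq2 vs Seq3: 9
  Seq2 vs Seq4: 7
  Seq3 vs Seq4: 11
The largest is 11, between Seq3 and Seq4.

11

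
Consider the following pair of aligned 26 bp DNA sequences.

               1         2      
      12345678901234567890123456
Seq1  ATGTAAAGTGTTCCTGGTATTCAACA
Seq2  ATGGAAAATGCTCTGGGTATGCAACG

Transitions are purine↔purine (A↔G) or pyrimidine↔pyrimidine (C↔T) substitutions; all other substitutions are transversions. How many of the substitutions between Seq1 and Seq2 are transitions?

4

The sequences differ at positions 4 (T/G, transversion), 8 (G/A, transition), 11 (T/C, transition), 14 (C/T, transition), 15 (T/G, transversion), 21 (T/G, transversion), 26 (A/G, transition).
Of the 7 differences, 4 transitions and 3 transversions, so the answer is 4.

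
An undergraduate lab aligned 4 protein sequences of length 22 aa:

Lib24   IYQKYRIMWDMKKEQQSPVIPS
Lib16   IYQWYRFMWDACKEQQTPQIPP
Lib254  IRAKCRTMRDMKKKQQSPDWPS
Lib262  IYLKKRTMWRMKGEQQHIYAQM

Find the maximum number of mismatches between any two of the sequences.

Pairwise Hamming distances:
  Lib24 vs Lib16: 7
  Lib24 vs Lib254: 8
  Lib24 vs Lib262: 11
  Lib16 vs Lib254: 13
  Lib16 vs Lib262: 14
  Lib254 vs Lib262: 13
The largest is 14, between Lib16 and Lib262.

14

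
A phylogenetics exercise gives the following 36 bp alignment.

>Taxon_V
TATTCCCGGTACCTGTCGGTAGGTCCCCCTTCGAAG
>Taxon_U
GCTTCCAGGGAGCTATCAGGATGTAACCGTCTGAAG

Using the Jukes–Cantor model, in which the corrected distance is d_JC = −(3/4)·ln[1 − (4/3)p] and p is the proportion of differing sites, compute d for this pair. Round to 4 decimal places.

0.5482

The sequences differ at positions 1 (T/G), 2 (A/C), 7 (C/A), 10 (T/G), 12 (C/G), 15 (G/A), 18 (G/A), 20 (T/G), 22 (G/T), 25 (C/A), 26 (C/A), 29 (C/G), 31 (T/C), 32 (C/T).
p = 14/36 = 0.388889.
d = −0.75 · ln(1 − (4/3)·0.388889) = −0.75 · ln(0.481481) = −0.75 · (-0.730889) = 0.5482.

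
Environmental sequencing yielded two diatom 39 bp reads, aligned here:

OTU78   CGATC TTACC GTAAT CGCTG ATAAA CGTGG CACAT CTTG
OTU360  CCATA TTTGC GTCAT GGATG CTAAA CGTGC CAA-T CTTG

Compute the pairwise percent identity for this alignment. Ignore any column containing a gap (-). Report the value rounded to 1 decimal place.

Excluding the 1 gap column leaves 38 comparable sites.
Differing sites — 2:G/C; 5:C/A; 8:A/T; 9:C/G; 13:A/C; 16:C/G; 18:C/A; 21:A/C; 30:G/C; 33:C/A.
28 of the 38 comparable sites match, so the percent identity is 28/38 × 100 = 73.7%.

73.7%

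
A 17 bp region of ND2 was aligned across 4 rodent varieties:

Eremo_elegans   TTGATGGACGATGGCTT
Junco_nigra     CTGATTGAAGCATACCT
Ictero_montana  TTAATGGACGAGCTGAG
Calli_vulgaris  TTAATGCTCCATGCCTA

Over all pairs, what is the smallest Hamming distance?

Pairwise Hamming distances:
  Eremo_elegans vs Junco_nigra: 8
  Eremo_elegans vs Ictero_montana: 7
  Eremo_elegans vs Calli_vulgaris: 6
  Junco_nigra vs Ictero_montana: 11
  Junco_nigra vs Calli_vulgaris: 13
  Ictero_montana vs Calli_vulgaris: 9
The smallest is 6, between Eremo_elegans and Calli_vulgaris.

6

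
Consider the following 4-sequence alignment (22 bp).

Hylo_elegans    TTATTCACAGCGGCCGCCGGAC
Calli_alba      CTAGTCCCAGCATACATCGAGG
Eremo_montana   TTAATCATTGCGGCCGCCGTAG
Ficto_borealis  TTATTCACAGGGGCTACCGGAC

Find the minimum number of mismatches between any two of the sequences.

3

Pairwise Hamming distances:
  Hylo_elegans vs Calli_alba: 11
  Hylo_elegans vs Eremo_montana: 5
  Hylo_elegans vs Ficto_borealis: 3
  Calli_alba vs Eremo_montana: 12
  Calli_alba vs Ficto_borealis: 12
  Eremo_montana vs Ficto_borealis: 8
The smallest is 3, between Hylo_elegans and Ficto_borealis.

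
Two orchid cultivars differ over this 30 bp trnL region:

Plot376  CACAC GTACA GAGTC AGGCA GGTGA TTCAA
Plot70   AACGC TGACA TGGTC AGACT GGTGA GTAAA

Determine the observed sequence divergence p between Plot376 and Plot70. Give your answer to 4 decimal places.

Mismatches occur at site 1 (C/A), site 4 (A/G), site 6 (G/T), site 7 (T/G), site 11 (G/T), site 12 (A/G), site 18 (G/A), site 20 (A/T), site 26 (T/G), site 28 (C/A).
There are 10 differences over 30 sites, so p = 10/30 = 0.3333.

0.3333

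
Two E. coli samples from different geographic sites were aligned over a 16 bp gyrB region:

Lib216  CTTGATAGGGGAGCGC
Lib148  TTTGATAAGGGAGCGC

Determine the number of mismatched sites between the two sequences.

2

Differing sites — 1:C/T; 8:G/A.
That gives 2 mismatches out of 16 aligned sites, so the Hamming distance is 2.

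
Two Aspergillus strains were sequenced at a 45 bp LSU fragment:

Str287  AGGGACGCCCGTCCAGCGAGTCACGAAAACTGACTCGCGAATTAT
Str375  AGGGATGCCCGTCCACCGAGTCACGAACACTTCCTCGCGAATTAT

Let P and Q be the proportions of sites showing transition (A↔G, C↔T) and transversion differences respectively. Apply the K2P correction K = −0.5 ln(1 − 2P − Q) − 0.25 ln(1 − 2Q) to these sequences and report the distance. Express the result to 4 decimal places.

0.1205

Mismatches occur at site 6 (C→T, transition), site 16 (G→C, transversion), site 28 (A→C, transversion), site 32 (G→T, transversion), site 33 (A→C, transversion).
Of the 5 differences, 1 transition and 4 transversions over 45 sites: P = 1/45 = 0.022222, Q = 4/45 = 0.088889.
d = −0.5·ln(0.866667) − 0.25·ln(0.822222) = −0.5·(-0.143100) − 0.25·(-0.195745) = 0.1205.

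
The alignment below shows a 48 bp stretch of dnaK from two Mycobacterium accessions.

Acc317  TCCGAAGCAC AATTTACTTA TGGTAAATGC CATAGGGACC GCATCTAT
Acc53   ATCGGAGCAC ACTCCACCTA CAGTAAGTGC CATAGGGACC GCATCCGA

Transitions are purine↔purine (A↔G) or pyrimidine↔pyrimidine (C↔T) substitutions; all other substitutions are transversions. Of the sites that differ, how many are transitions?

Mismatches occur at site 1 (T↔A, transversion), site 2 (C↔T, transition), site 5 (A↔G, transition), site 12 (A↔C, transversion), site 14 (T↔C, transition), site 15 (T↔C, transition), site 18 (T↔C, transition), site 21 (T↔C, transition), site 22 (G↔A, transition), site 27 (A↔G, transition), site 46 (T↔C, transition), site 47 (A↔G, transition), site 48 (T↔A, transversion).
Of the 13 differences, 10 transitions and 3 transversions, so the answer is 10.

10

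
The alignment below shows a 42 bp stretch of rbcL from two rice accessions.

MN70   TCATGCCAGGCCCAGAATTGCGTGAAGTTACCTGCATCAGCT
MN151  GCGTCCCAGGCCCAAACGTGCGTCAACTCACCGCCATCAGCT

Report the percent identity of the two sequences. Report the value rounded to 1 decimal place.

73.8%

Mismatches occur at site 1 (T↔G), site 3 (A↔G), site 5 (G↔C), site 15 (G↔A), site 17 (A↔C), site 18 (T↔G), site 24 (G↔C), site 27 (G↔C), site 29 (T↔C), site 33 (T↔G), site 34 (G↔C).
31 of the 42 sites match, so the percent identity is 31/42 × 100 = 73.8%.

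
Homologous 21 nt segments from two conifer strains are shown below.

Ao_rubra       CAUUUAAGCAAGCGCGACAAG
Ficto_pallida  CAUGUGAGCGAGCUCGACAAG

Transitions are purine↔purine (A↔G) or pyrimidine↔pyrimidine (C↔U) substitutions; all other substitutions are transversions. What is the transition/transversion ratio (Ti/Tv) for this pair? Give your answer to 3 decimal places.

Mismatches occur at site 4 (U/G, transversion), site 6 (A/G, transition), site 10 (A/G, transition), site 14 (G/U, transversion).
Of the 4 differences, 2 transitions and 2 transversions, so Ti/Tv = 2/2 = 1.000.

1.000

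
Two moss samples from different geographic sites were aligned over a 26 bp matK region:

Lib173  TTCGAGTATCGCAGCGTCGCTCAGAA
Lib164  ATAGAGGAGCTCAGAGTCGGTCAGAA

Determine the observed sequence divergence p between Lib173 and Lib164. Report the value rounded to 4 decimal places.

0.2692

Differing sites — 1:T/A; 3:C/A; 7:T/G; 9:T/G; 11:G/T; 15:C/A; 20:C/G.
There are 7 differences over 26 sites, so p = 7/26 = 0.2692.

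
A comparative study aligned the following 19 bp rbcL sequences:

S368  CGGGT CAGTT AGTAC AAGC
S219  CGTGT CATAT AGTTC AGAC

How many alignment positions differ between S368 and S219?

The sequences differ at positions 3 (G/T), 8 (G/T), 9 (T/A), 14 (A/T), 17 (A/G), 18 (G/A).
That gives 6 mismatches out of 19 aligned sites, so the Hamming distance is 6.

6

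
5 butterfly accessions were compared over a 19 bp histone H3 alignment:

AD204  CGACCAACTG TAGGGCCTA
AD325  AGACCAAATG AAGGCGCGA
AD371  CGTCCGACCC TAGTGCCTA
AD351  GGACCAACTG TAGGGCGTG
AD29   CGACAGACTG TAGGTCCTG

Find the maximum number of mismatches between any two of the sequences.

11

Pairwise Hamming distances:
  AD204 vs AD325: 6
  AD204 vs AD371: 5
  AD204 vs AD351: 3
  AD204 vs AD29: 4
  AD325 vs AD371: 11
  AD325 vs AD351: 8
  AD325 vs AD29: 9
  AD371 vs AD351: 8
  AD371 vs AD29: 7
  AD351 vs AD29: 5
The largest is 11, between AD325 and AD371.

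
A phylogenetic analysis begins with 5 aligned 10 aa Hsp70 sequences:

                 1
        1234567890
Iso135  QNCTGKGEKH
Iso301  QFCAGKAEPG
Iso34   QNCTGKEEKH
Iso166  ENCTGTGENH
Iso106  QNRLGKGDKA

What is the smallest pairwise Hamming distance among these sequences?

1

Pairwise Hamming distances:
  Iso135 vs Iso301: 5
  Iso135 vs Iso34: 1
  Iso135 vs Iso166: 3
  Iso135 vs Iso106: 4
  Iso301 vs Iso34: 5
  Iso301 vs Iso166: 7
  Iso301 vs Iso106: 7
  Iso34 vs Iso166: 4
  Iso34 vs Iso106: 5
  Iso166 vs Iso106: 7
The smallest is 1, between Iso135 and Iso34.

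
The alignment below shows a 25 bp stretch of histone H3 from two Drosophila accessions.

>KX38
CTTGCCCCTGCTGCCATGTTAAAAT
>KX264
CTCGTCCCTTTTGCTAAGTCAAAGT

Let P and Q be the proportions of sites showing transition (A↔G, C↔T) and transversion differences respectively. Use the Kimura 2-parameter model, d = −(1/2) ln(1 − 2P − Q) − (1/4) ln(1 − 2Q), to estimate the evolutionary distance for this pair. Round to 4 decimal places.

Differing sites — 3:T/C (Ti); 5:C/T (Ti); 10:G/T (Tv); 11:C/T (Ti); 15:C/T (Ti); 17:T/A (Tv); 20:T/C (Ti); 24:A/G (Ti).
Of the 8 differences, 6 transitions and 2 transversions over 25 sites: P = 6/25 = 0.240000, Q = 2/25 = 0.080000.
d = −0.5·ln(0.440000) − 0.25·ln(0.840000) = −0.5·(-0.820981) − 0.25·(-0.174353) = 0.4541.

0.4541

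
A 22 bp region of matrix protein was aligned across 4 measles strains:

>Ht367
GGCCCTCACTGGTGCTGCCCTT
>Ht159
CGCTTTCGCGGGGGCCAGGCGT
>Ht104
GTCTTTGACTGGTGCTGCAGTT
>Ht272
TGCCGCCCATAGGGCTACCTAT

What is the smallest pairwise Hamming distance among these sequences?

Pairwise Hamming distances:
  Ht367 vs Ht159: 11
  Ht367 vs Ht104: 6
  Ht367 vs Ht272: 10
  Ht159 vs Ht104: 12
  Ht159 vs Ht272: 13
  Ht104 vs Ht272: 14
The smallest is 6, between Ht367 and Ht104.

6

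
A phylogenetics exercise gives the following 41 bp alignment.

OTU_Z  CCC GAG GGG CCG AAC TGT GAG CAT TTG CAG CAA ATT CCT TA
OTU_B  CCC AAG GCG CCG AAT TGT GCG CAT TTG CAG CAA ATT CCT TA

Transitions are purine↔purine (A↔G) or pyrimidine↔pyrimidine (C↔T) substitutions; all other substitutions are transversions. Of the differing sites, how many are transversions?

Differing sites — 4:G/A (Ti); 8:G/C (Tv); 15:C/T (Ti); 20:A/C (Tv).
Of the 4 differences, 2 transitions and 2 transversions, so the answer is 2.

2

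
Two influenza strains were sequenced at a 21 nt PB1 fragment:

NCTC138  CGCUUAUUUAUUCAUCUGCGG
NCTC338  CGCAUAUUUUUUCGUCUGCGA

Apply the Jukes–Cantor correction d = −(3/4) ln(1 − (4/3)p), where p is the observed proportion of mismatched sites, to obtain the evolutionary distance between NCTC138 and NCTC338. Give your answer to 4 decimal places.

0.2197

Mismatches occur at site 4 (U↔A), site 10 (A↔U), site 14 (A↔G), site 21 (G↔A).
p = 4/21 = 0.190476.
d = −0.75 · ln(1 − (4/3)·0.190476) = −0.75 · ln(0.746032) = −0.75 · (-0.292987) = 0.2197.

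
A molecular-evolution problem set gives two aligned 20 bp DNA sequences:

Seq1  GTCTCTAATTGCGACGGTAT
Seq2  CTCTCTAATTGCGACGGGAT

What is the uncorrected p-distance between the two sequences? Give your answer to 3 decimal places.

0.100

Differing sites — 1:G/C; 18:T/G.
There are 2 differences over 20 sites, so p = 2/20 = 0.100.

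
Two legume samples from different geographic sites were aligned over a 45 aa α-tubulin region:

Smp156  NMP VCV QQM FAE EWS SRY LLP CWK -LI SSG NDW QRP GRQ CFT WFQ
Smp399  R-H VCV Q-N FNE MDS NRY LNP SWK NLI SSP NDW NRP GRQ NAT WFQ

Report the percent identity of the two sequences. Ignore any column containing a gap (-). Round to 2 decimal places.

Excluding the 3 gap columns leaves 42 comparable sites.
Mismatches occur at site 1 (N/R), site 3 (P/H), site 9 (M/N), site 11 (A/N), site 13 (E/M), site 14 (W/D), site 16 (S/N), site 20 (L/N), site 22 (C/S), site 30 (G/P), site 34 (Q/N), site 40 (C/N), site 41 (F/A).
29 of the 42 comparable sites match, so the percent identity is 29/42 × 100 = 69.05%.

69.05%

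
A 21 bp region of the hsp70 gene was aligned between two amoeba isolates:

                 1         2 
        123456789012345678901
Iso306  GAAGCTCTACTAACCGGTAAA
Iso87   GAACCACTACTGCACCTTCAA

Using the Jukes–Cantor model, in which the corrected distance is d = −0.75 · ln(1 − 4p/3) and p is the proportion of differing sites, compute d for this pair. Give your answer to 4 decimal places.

0.5319

Mismatches occur at site 4 (G/C), site 6 (T/A), site 12 (A/G), site 13 (A/C), site 14 (C/A), site 16 (G/C), site 17 (G/T), site 19 (A/C).
p = 8/21 = 0.380952.
d = −0.75 · ln(1 − (4/3)·0.380952) = −0.75 · ln(0.492064) = −0.75 · (-0.709146) = 0.5319.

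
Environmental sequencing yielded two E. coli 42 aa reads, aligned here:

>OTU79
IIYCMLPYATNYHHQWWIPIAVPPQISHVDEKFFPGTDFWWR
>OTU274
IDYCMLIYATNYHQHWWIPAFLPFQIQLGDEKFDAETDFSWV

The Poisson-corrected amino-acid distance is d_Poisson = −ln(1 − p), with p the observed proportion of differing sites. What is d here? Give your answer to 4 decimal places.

0.4796

The sequences differ at positions 2 (I/D), 7 (P/I), 14 (H/Q), 15 (Q/H), 20 (I/A), 21 (A/F), 22 (V/L), 24 (P/F), 27 (S/Q), 28 (H/L), 29 (V/G), 34 (F/D), 35 (P/A), 36 (G/E), 40 (W/S), 42 (R/V).
p = 16/42 = 0.380952.
d = −ln(1 − 0.380952) = −ln(0.619048) = 0.4796.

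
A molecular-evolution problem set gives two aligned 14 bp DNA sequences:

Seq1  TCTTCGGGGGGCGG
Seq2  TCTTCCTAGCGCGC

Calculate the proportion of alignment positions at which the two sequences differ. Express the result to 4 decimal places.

0.3571

Mismatches occur at site 6 (G→C), site 7 (G→T), site 8 (G→A), site 10 (G→C), site 14 (G→C).
There are 5 differences over 14 sites, so p = 5/14 = 0.3571.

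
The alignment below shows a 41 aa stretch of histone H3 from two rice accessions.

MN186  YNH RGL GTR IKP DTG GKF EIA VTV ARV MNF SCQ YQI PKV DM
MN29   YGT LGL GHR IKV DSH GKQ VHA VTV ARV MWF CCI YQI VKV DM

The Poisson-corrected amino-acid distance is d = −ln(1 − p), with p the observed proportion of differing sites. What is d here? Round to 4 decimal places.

The sequences differ at positions 2 (N/G), 3 (H/T), 4 (R/L), 8 (T/H), 12 (P/V), 14 (T/S), 15 (G/H), 18 (F/Q), 19 (E/V), 20 (I/H), 29 (N/W), 31 (S/C), 33 (Q/I), 37 (P/V).
p = 14/41 = 0.341463.
d = −ln(1 − 0.341463) = −ln(0.658537) = 0.4177.

0.4177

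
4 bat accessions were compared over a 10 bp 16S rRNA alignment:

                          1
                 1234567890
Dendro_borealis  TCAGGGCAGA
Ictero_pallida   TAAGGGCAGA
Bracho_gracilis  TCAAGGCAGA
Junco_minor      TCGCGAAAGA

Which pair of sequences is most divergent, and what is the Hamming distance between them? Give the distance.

Pairwise Hamming distances:
  Dendro_borealis vs Ictero_pallida: 1
  Dendro_borealis vs Bracho_gracilis: 1
  Dendro_borealis vs Junco_minor: 4
  Ictero_pallida vs Bracho_gracilis: 2
  Ictero_pallida vs Junco_minor: 5
  Bracho_gracilis vs Junco_minor: 4
The largest is 5, between Ictero_pallida and Junco_minor.

5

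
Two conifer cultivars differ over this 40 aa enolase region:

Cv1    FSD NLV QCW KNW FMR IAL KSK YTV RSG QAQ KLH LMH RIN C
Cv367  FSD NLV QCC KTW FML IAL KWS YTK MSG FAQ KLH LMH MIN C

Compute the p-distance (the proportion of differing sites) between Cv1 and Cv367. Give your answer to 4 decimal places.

Differing sites — 9:W/C; 11:N/T; 15:R/L; 20:S/W; 21:K/S; 24:V/K; 25:R/M; 28:Q/F; 37:R/M.
There are 9 differences over 40 sites, so p = 9/40 = 0.2250.

0.2250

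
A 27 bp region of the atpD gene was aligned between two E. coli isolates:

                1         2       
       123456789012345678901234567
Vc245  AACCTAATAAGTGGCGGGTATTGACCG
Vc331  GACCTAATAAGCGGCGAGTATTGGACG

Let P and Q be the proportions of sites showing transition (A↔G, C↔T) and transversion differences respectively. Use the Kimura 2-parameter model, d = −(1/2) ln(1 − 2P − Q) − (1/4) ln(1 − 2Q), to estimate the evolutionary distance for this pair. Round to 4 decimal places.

0.2220

Differing sites — 1:A/G (Ti); 12:T/C (Ti); 17:G/A (Ti); 24:A/G (Ti); 25:C/A (Tv).
Of the 5 differences, 4 transitions and 1 transversion over 27 sites: P = 4/27 = 0.148148, Q = 1/27 = 0.037037.
d = −0.5·ln(0.666667) − 0.25·ln(0.925926) = −0.5·(-0.405465) − 0.25·(-0.076961) = 0.2220.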